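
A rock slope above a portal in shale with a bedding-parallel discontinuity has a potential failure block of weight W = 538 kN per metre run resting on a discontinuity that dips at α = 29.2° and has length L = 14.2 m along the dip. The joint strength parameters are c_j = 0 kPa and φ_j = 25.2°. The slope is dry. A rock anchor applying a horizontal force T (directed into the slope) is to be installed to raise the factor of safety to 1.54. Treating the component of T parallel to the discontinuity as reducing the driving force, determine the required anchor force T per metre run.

T = 116 kN/m

Resolving forces along and normal to the sliding plane, with the horizontal anchor force T adding T·sinα to the effective normal force and T·cosα acting up the plane against the driving force:
FS = [c_jL + (W cosα + T sinα) tanφ_j] / [W sinα − T cosα]
Without the anchor: N' = 469.6 kN/m, driving T_d = 262.5 kN/m, resisting R = 0·14.2 + 469.6·tan25.2° = 221.0 kN/m, FS = 0.84.
Setting FS = 1.54 and solving for T:
1.54·(262.5 − T cos29.2°) = 221.0 + T sin29.2°·tan25.2°
T·(sin29.2°·tan25.2° + 1.54·cos29.2°) = 1.54·262.5 − 221.0
T·(0.4879·0.4706 + 1.54·0.8729) = 404.2 − 221.0 = 183.2
T·1.5739 = 183.2
T = 116.4 kN/m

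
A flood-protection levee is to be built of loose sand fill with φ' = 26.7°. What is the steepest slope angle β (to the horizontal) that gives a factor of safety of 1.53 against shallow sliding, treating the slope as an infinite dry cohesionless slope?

For an infinite dry cohesionless slope FS = tanφ'/tanβ, so tanβ = tanφ' / FS.
tanβ = tan26.7° / 1.53 = 0.5029 / 1.53 = 0.3287
β = arctan(0.3287) = 18.20°

β = 18.2°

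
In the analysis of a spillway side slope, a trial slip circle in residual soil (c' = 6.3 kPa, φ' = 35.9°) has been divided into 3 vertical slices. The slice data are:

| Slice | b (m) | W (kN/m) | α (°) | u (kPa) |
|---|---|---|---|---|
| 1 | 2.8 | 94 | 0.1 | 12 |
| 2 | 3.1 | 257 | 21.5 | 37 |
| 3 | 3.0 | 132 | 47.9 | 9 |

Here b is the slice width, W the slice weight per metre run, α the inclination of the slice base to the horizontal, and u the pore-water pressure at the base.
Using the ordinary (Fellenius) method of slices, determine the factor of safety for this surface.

FS = 1.19

Ordinary method of slices: FS = Σ[c'·Δl_i + (W_i cosα_i − u_i·Δl_i)·tanφ'] / Σ W_i sinα_i, with Δl_i = b_i / cosα_i.
Slice 1: Δl = 2.8/cos0.1° = 2.800 m; N'_1 = 94·cos0.1° − 12·2.800 = 60.4; c'Δl = 17.64; W sinα = 0.2
Slice 2: Δl = 3.1/cos21.5° = 3.332 m; N'_2 = 257·cos21.5° − 37·3.332 = 115.8; c'Δl = 20.99; W sinα = 94.2
Slice 3: Δl = 3.0/cos47.9° = 4.475 m; N'_3 = 132·cos47.9° − 9·4.475 = 48.2; c'Δl = 28.19; W sinα = 97.9
Σc'Δl = 66.8 kN/m; ΣN' = 224.5 kN/m; ΣW sinα = 192.3 kN/m
Resisting = 66.8 + 224.5·tan35.9° = 66.8 + 162.5 = 229.3 kN/m
FS = 229.3 / 192.3 = 1.192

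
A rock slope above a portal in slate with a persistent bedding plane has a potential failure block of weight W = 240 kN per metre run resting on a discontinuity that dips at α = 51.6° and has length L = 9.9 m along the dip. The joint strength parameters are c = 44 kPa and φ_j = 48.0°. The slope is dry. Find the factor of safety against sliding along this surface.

Resolving the block weight along and normal to the plane and applying the Mohr–Coulomb strength on the joint:
N' = W cosα = 240·cos51.6° = 149.1 kN/m
Driving force T = W sinα = 240·sin51.6° = 188.1 kN/m
Resisting force R = c·L + N'·tanφ_j = 44·9.9 + 149.1·tan48.0° = 435.6 + 165.6 = 601.2 kN/m
FS = R / T = 601.2 / 188.1 = 3.196

FS = 3.20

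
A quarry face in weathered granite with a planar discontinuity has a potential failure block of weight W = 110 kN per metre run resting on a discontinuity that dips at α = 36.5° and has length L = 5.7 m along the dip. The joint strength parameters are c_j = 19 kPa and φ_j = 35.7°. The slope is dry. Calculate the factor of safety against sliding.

Resolving the block weight along and normal to the plane and applying the Mohr–Coulomb strength on the joint:
N' = W cosα = 110·cos36.5° = 88.4 kN/m
Driving force T = W sinα = 110·sin36.5° = 65.4 kN/m
Resisting force R = c_j·L + N'·tanφ_j = 19·5.7 + 88.4·tan35.7° = 108.3 + 63.5 = 171.8 kN/m
FS = R / T = 171.8 / 65.4 = 2.626

FS = 2.63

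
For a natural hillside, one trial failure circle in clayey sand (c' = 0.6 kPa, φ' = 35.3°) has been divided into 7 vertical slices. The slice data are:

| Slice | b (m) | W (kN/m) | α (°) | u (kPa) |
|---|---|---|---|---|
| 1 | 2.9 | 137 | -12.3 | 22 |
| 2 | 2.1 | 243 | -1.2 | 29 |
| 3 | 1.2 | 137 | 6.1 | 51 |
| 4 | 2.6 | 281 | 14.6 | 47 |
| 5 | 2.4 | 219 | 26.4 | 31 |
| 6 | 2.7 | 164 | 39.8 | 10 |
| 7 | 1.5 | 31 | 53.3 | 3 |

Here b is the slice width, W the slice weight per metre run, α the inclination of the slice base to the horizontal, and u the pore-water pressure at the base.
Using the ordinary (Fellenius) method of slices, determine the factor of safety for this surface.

Ordinary method of slices: FS = Σ[c'·Δl_i + (W_i cosα_i − u_i·Δl_i)·tanφ'] / Σ W_i sinα_i, with Δl_i = b_i / cosα_i.
Slice 1: Δl = 2.9/cos(-12.3°) = 2.968 m; N'_1 = 137·cos(-12.3°) − 22·2.968 = 68.6; c'Δl = 1.78; W sinα = -29.2
Slice 2: Δl = 2.1/cos(-1.2°) = 2.100 m; N'_2 = 243·cos(-1.2°) − 29·2.100 = 182.0; c'Δl = 1.26; W sinα = -5.1
Slice 3: Δl = 1.2/cos6.1° = 1.207 m; N'_3 = 137·cos6.1° − 51·1.207 = 74.7; c'Δl = 0.72; W sinα = 14.6
Slice 4: Δl = 2.6/cos14.6° = 2.687 m; N'_4 = 281·cos14.6° − 47·2.687 = 145.6; c'Δl = 1.61; W sinα = 70.8
Slice 5: Δl = 2.4/cos26.4° = 2.679 m; N'_5 = 219·cos26.4° − 31·2.679 = 113.1; c'Δl = 1.61; W sinα = 97.4
Slice 6: Δl = 2.7/cos39.8° = 3.514 m; N'_6 = 164·cos39.8° − 10·3.514 = 90.9; c'Δl = 2.11; W sinα = 105.0
Slice 7: Δl = 1.5/cos53.3° = 2.510 m; N'_7 = 31·cos53.3° − 3·2.510 = 11.0; c'Δl = 1.51; W sinα = 24.9
Σc'Δl = 10.6 kN/m; ΣN' = 685.9 kN/m; ΣW sinα = 278.3 kN/m
Resisting = 10.6 + 685.9·tan35.3° = 10.6 + 485.6 = 496.2 kN/m
FS = 496.2 / 278.3 = 1.783

FS = 1.78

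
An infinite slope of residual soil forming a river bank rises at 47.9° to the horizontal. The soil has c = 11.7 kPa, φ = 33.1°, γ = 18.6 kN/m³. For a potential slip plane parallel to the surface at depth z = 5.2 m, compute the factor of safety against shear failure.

For an infinite slope with a slip plane parallel to the surface (no pore pressure): FS = [c + γz cos²β tanφ] / [γz sinβ cosβ].
γz = 18.6·5.2 = 96.72 kN/m²
Numerator = 11.7 + 96.72·cos²47.9°·tan33.1° = 11.7 + 96.72·0.4495·0.6519 = 40.040 kPa
Denominator = 96.72·sin47.9°·cos47.9° = 96.72·0.7420·0.6704 = 48.112 kPa
FS = 40.040 / 48.112 = 0.832

FS = 0.83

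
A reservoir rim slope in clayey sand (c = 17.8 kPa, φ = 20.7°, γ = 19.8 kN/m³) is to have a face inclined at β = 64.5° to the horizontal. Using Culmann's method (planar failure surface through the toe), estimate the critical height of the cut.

Culmann's analysis gives the critical failure plane at α_cr = (β + φ)/2 = (64.5 + 20.7)/2 = 42.6°, and the critical height
H_c = (4c/γ) · sinβ cosφ / [1 − cos(β − φ)]
    = (4·17.8/19.8) · sin64.5°·cos20.7° / [1 − cos(43.8°)]
    = 3.596 · 0.9026·0.9354 / [1 − 0.7218]
    = 3.596 · 0.8443 / 0.2782
    = 10.91 m

H_c = 10.91 m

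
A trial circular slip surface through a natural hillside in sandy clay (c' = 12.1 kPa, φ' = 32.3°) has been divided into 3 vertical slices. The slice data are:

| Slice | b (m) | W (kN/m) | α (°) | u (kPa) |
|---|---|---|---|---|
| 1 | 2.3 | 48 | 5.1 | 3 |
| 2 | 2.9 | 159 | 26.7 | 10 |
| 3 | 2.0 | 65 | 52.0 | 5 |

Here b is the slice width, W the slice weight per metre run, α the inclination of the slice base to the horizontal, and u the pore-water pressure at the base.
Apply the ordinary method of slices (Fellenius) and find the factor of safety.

Ordinary method of slices: FS = Σ[c'·Δl_i + (W_i cosα_i − u_i·Δl_i)·tanφ'] / Σ W_i sinα_i, with Δl_i = b_i / cosα_i.
Slice 1: Δl = 2.3/cos5.1° = 2.309 m; N'_1 = 48·cos5.1° − 3·2.309 = 40.9; c'Δl = 27.94; W sinα = 4.3
Slice 2: Δl = 2.9/cos26.7° = 3.246 m; N'_2 = 159·cos26.7° − 10·3.246 = 109.6; c'Δl = 39.28; W sinα = 71.4
Slice 3: Δl = 2.0/cos52.0° = 3.249 m; N'_3 = 65·cos52.0° − 5·3.249 = 23.8; c'Δl = 39.31; W sinα = 51.2
Σc'Δl = 106.5 kN/m; ΣN' = 174.2 kN/m; ΣW sinα = 126.9 kN/m
Resisting = 106.5 + 174.2·tan32.3° = 106.5 + 110.2 = 216.7 kN/m
FS = 216.7 / 126.9 = 1.707

FS = 1.71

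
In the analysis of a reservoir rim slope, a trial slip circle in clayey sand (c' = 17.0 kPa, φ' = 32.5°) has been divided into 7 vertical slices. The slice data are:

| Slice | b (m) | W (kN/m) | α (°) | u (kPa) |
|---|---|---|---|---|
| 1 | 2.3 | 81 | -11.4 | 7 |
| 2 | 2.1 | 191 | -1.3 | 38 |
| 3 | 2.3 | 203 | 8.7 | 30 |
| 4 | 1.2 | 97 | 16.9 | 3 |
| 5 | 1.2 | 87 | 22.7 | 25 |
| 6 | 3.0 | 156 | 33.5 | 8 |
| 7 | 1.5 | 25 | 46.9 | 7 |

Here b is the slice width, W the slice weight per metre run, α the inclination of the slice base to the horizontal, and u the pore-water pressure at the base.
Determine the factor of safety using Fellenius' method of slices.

Ordinary method of slices: FS = Σ[c'·Δl_i + (W_i cosα_i − u_i·Δl_i)·tanφ'] / Σ W_i sinα_i, with Δl_i = b_i / cosα_i.
Slice 1: Δl = 2.3/cos(-11.4°) = 2.346 m; N'_1 = 81·cos(-11.4°) − 7·2.346 = 63.0; c'Δl = 39.89; W sinα = -16.0
Slice 2: Δl = 2.1/cos(-1.3°) = 2.101 m; N'_2 = 191·cos(-1.3°) − 38·2.101 = 111.1; c'Δl = 35.71; W sinα = -4.3
Slice 3: Δl = 2.3/cos8.7° = 2.327 m; N'_3 = 203·cos8.7° − 30·2.327 = 130.9; c'Δl = 39.56; W sinα = 30.7
Slice 4: Δl = 1.2/cos16.9° = 1.254 m; N'_4 = 97·cos16.9° − 3·1.254 = 89.0; c'Δl = 21.32; W sinα = 28.2
Slice 5: Δl = 1.2/cos22.7° = 1.301 m; N'_5 = 87·cos22.7° − 25·1.301 = 47.7; c'Δl = 22.11; W sinα = 33.6
Slice 6: Δl = 3.0/cos33.5° = 3.598 m; N'_6 = 156·cos33.5° − 8·3.598 = 101.3; c'Δl = 61.16; W sinα = 86.1
Slice 7: Δl = 1.5/cos46.9° = 2.195 m; N'_7 = 25·cos46.9° − 7·2.195 = 1.7; c'Δl = 37.32; W sinα = 18.3
Σc'Δl = 257.1 kN/m; ΣN' = 544.8 kN/m; ΣW sinα = 176.5 kN/m
Resisting = 257.1 + 544.8·tan32.5° = 257.1 + 347.1 = 604.1 kN/m
FS = 604.1 / 176.5 = 3.423

FS = 3.42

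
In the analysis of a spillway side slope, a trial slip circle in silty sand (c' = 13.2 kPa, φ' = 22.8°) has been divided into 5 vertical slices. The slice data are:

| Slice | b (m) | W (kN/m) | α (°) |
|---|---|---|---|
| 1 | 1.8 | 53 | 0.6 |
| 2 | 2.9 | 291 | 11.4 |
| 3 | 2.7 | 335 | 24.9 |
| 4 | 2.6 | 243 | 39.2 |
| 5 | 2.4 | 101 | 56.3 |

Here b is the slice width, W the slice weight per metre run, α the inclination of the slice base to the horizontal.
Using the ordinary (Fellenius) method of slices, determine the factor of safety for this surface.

Ordinary method of slices: FS = Σ[c'·Δl_i + (W_i cosα_i)·tanφ'] / Σ W_i sinα_i, with Δl_i = b_i / cosα_i.
Slice 1: Δl = 1.8/cos0.6° = 1.800 m; N'_1 = 53·cos0.6° = 53.0; c'Δl = 23.76; W sinα = 0.6
Slice 2: Δl = 2.9/cos11.4° = 2.958 m; N'_2 = 291·cos11.4° = 285.3; c'Δl = 39.05; W sinα = 57.5
Slice 3: Δl = 2.7/cos24.9° = 2.977 m; N'_3 = 335·cos24.9° = 303.9; c'Δl = 39.29; W sinα = 141.0
Slice 4: Δl = 2.6/cos39.2° = 3.355 m; N'_4 = 243·cos39.2° = 188.3; c'Δl = 44.29; W sinα = 153.6
Slice 5: Δl = 2.4/cos56.3° = 4.326 m; N'_5 = 101·cos56.3° = 56.0; c'Δl = 57.10; W sinα = 84.0
Σc'Δl = 203.5 kN/m; ΣN' = 886.5 kN/m; ΣW sinα = 436.7 kN/m
Resisting = 203.5 + 886.5·tan22.8° = 203.5 + 372.6 = 576.1 kN/m
FS = 576.1 / 436.7 = 1.319

FS = 1.32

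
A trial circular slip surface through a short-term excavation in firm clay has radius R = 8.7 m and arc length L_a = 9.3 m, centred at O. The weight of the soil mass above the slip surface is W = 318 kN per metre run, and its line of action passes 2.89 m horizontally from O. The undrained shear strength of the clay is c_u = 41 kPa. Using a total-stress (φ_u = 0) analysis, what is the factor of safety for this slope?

Taking moments about the centre O, the resisting moment is provided by the undrained shear strength acting along the arc:
M_R = c_u·L_a·R = 41·9.30·8.7 = 3317.3 kN·m/m
M_D = W·d = 318·2.89 = 919.0 kN·m/m
FS = M_R / M_D = 3317.3 / 919.0 = 3.610

FS = 3.61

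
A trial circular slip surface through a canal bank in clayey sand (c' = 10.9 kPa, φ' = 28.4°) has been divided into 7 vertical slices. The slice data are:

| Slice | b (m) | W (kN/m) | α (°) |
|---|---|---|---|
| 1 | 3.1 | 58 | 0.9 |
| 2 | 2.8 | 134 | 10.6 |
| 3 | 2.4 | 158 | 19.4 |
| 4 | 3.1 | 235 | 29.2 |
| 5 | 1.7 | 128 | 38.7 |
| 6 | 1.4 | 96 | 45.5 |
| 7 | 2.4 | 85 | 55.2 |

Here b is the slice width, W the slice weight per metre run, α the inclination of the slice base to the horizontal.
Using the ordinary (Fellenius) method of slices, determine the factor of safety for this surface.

FS = 1.54

Ordinary method of slices: FS = Σ[c'·Δl_i + (W_i cosα_i)·tanφ'] / Σ W_i sinα_i, with Δl_i = b_i / cosα_i.
Slice 1: Δl = 3.1/cos0.9° = 3.100 m; N'_1 = 58·cos0.9° = 58.0; c'Δl = 33.79; W sinα = 0.9
Slice 2: Δl = 2.8/cos10.6° = 2.849 m; N'_2 = 134·cos10.6° = 131.7; c'Δl = 31.05; W sinα = 24.6
Slice 3: Δl = 2.4/cos19.4° = 2.544 m; N'_3 = 158·cos19.4° = 149.0; c'Δl = 27.73; W sinα = 52.5
Slice 4: Δl = 3.1/cos29.2° = 3.551 m; N'_4 = 235·cos29.2° = 205.1; c'Δl = 38.71; W sinα = 114.6
Slice 5: Δl = 1.7/cos38.7° = 2.178 m; N'_5 = 128·cos38.7° = 99.9; c'Δl = 23.74; W sinα = 80.0
Slice 6: Δl = 1.4/cos45.5° = 1.997 m; N'_6 = 96·cos45.5° = 67.3; c'Δl = 21.77; W sinα = 68.5
Slice 7: Δl = 2.4/cos55.2° = 4.205 m; N'_7 = 85·cos55.2° = 48.5; c'Δl = 45.84; W sinα = 69.8
Σc'Δl = 222.6 kN/m; ΣN' = 759.6 kN/m; ΣW sinα = 411.0 kN/m
Resisting = 222.6 + 759.6·tan28.4° = 222.6 + 410.7 = 633.3 kN/m
FS = 633.3 / 411.0 = 1.541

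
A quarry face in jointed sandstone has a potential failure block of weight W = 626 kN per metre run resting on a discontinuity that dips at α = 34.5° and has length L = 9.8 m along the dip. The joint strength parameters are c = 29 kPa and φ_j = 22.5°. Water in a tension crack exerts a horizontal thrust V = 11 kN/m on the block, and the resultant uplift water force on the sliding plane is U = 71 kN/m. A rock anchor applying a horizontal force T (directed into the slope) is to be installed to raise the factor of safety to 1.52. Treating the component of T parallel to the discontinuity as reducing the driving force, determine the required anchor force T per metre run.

Resolving forces along and normal to the sliding plane, with the horizontal anchor force T adding T·sinα to the effective normal force and T·cosα acting up the plane against the driving force:
FS = [cL + (W cosα − U − V sinα + T sinα) tanφ_j] / [W sinα + V cosα − T cosα]
Without the anchor: N' = 438.7 kN/m, driving T_d = 363.6 kN/m, resisting R = 29·9.8 + 438.7·tan22.5° = 465.9 kN/m, FS = 1.28.
Setting FS = 1.52 and solving for T:
1.52·(363.6 − T cos34.5°) = 465.9 + T sin34.5°·tan22.5°
T·(sin34.5°·tan22.5° + 1.52·cos34.5°) = 1.52·363.6 − 465.9
T·(0.5664·0.4142 + 1.52·0.8241) = 552.7 − 465.9 = 86.8
T·1.4873 = 86.8
T = 58.4 kN/m

T = 58 kN/m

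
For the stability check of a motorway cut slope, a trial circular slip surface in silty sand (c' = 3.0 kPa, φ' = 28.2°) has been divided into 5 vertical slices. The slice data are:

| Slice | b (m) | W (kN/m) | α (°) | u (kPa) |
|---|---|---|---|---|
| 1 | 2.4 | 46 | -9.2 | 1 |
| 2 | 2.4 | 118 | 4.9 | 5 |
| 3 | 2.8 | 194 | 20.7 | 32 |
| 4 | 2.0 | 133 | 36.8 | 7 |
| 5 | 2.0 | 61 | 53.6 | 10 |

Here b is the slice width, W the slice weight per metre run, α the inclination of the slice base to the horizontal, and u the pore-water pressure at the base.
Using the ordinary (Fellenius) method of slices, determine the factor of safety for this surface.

Ordinary method of slices: FS = Σ[c'·Δl_i + (W_i cosα_i − u_i·Δl_i)·tanφ'] / Σ W_i sinα_i, with Δl_i = b_i / cosα_i.
Slice 1: Δl = 2.4/cos(-9.2°) = 2.431 m; N'_1 = 46·cos(-9.2°) − 1·2.431 = 43.0; c'Δl = 7.29; W sinα = -7.4
Slice 2: Δl = 2.4/cos4.9° = 2.409 m; N'_2 = 118·cos4.9° − 5·2.409 = 105.5; c'Δl = 7.23; W sinα = 10.1
Slice 3: Δl = 2.8/cos20.7° = 2.993 m; N'_3 = 194·cos20.7° − 32·2.993 = 85.7; c'Δl = 8.98; W sinα = 68.6
Slice 4: Δl = 2.0/cos36.8° = 2.498 m; N'_4 = 133·cos36.8° − 7·2.498 = 89.0; c'Δl = 7.49; W sinα = 79.7
Slice 5: Δl = 2.0/cos53.6° = 3.370 m; N'_5 = 61·cos53.6° − 10·3.370 = 2.5; c'Δl = 10.11; W sinα = 49.1
Σc'Δl = 41.1 kN/m; ΣN' = 325.7 kN/m; ΣW sinα = 200.1 kN/m
Resisting = 41.1 + 325.7·tan28.2° = 41.1 + 174.6 = 215.7 kN/m
FS = 215.7 / 200.1 = 1.078

FS = 1.08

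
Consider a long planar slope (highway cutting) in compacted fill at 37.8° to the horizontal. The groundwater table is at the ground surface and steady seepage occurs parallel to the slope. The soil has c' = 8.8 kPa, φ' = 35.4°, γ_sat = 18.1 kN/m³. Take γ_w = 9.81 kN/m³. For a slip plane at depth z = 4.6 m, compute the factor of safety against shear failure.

FS = 0.64

With seepage parallel to the slope and the water table at the surface, the effective normal stress on the slip plane uses the buoyant unit weight γ' = γ_sat − γ_w while the driving shear stress uses γ_sat:
FS = [c' + γ' z cos²β tanφ'] / [γ_sat z sinβ cosβ]
γ' = 18.1 − 9.81 = 8.29 kN/m³
Numerator = 8.8 + 8.29·4.6·cos²37.8°·tan35.4° = 8.8 + 8.29·4.6·0.6243·0.7107 = 25.720 kPa
Denominator = 18.1·4.6·sin37.8°·cos37.8° = 18.1·4.6·0.6129·0.7902 = 40.322 kPa
FS = 25.720 / 40.322 = 0.638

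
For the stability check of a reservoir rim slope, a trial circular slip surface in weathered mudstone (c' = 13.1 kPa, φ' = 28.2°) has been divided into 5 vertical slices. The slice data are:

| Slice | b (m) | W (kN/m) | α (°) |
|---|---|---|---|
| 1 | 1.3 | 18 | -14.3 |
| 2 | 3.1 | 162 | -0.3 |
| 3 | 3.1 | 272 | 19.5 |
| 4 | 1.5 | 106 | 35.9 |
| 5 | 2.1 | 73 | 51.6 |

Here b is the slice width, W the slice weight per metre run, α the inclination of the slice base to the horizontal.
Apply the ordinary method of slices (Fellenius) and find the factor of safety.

FS = 2.31

Ordinary method of slices: FS = Σ[c'·Δl_i + (W_i cosα_i)·tanφ'] / Σ W_i sinα_i, with Δl_i = b_i / cosα_i.
Slice 1: Δl = 1.3/cos(-14.3°) = 1.342 m; N'_1 = 18·cos(-14.3°) = 17.4; c'Δl = 17.57; W sinα = -4.4
Slice 2: Δl = 3.1/cos(-0.3°) = 3.100 m; N'_2 = 162·cos(-0.3°) = 162.0; c'Δl = 40.61; W sinα = -0.8
Slice 3: Δl = 3.1/cos19.5° = 3.289 m; N'_3 = 272·cos19.5° = 256.4; c'Δl = 43.08; W sinα = 90.8
Slice 4: Δl = 1.5/cos35.9° = 1.852 m; N'_4 = 106·cos35.9° = 85.9; c'Δl = 24.26; W sinα = 62.2
Slice 5: Δl = 2.1/cos51.6° = 3.381 m; N'_5 = 73·cos51.6° = 45.3; c'Δl = 44.29; W sinα = 57.2
Σc'Δl = 169.8 kN/m; ΣN' = 567.0 kN/m; ΣW sinα = 204.9 kN/m
Resisting = 169.8 + 567.0·tan28.2° = 169.8 + 304.0 = 473.9 kN/m
FS = 473.9 / 204.9 = 2.313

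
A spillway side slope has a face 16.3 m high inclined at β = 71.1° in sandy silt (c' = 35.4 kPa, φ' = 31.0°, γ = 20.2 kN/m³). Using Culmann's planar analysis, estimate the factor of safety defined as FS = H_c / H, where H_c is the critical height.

FS = 1.48

H_c = (4c'/γ) · sinβ cosφ' / [1 − cos(β − φ')]
    = (4·35.4/20.2) · sin71.1°·cos31.0° / [1 − cos40.1°]
    = 7.010 · 0.8110 / 0.2351 = 24.18 m
FS = H_c / H = 24.18 / 16.3 = 1.484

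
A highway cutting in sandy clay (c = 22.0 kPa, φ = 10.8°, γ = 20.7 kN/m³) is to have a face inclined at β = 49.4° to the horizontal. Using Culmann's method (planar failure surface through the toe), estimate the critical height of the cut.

Culmann's analysis gives the critical failure plane at α_cr = (β + φ)/2 = (49.4 + 10.8)/2 = 30.1°, and the critical height
H_c = (4c/γ) · sinβ cosφ / [1 − cos(β − φ)]
    = (4·22.0/20.7) · sin49.4°·cos10.8° / [1 − cos(38.6°)]
    = 4.251 · 0.7593·0.9823 / [1 − 0.7815]
    = 4.251 · 0.7458 / 0.2185
    = 14.51 m

H_c = 14.51 m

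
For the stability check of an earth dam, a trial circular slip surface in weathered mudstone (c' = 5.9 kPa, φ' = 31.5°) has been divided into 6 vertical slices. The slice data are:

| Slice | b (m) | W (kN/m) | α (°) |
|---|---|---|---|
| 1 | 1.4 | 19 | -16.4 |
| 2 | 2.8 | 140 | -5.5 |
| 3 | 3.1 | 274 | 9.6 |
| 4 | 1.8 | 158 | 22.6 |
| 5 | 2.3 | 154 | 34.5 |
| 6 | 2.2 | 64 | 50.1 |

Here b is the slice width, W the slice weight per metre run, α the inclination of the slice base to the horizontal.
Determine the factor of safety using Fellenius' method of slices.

FS = 2.44

Ordinary method of slices: FS = Σ[c'·Δl_i + (W_i cosα_i)·tanφ'] / Σ W_i sinα_i, with Δl_i = b_i / cosα_i.
Slice 1: Δl = 1.4/cos(-16.4°) = 1.459 m; N'_1 = 19·cos(-16.4°) = 18.2; c'Δl = 8.61; W sinα = -5.4
Slice 2: Δl = 2.8/cos(-5.5°) = 2.813 m; N'_2 = 140·cos(-5.5°) = 139.4; c'Δl = 16.60; W sinα = -13.4
Slice 3: Δl = 3.1/cos9.6° = 3.144 m; N'_3 = 274·cos9.6° = 270.2; c'Δl = 18.55; W sinα = 45.7
Slice 4: Δl = 1.8/cos22.6° = 1.950 m; N'_4 = 158·cos22.6° = 145.9; c'Δl = 11.50; W sinα = 60.7
Slice 5: Δl = 2.3/cos34.5° = 2.791 m; N'_5 = 154·cos34.5° = 126.9; c'Δl = 16.47; W sinα = 87.2
Slice 6: Δl = 2.2/cos50.1° = 3.430 m; N'_6 = 64·cos50.1° = 41.1; c'Δl = 20.24; W sinα = 49.1
Σc'Δl = 92.0 kN/m; ΣN' = 741.6 kN/m; ΣW sinα = 224.0 kN/m
Resisting = 92.0 + 741.6·tan31.5° = 92.0 + 454.4 = 546.4 kN/m
FS = 546.4 / 224.0 = 2.440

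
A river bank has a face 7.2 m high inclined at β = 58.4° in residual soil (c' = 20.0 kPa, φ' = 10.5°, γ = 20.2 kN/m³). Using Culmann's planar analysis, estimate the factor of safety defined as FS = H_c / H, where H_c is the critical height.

H_c = (4c'/γ) · sinβ cosφ' / [1 − cos(β − φ')]
    = (4·20.0/20.2) · sin58.4°·cos10.5° / [1 − cos47.9°]
    = 3.960 · 0.8375 / 0.3296 = 10.06 m
FS = H_c / H = 10.06 / 7.2 = 1.398

FS = 1.40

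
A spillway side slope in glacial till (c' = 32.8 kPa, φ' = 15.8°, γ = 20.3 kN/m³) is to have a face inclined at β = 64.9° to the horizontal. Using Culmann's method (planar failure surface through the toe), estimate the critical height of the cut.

Culmann's analysis gives the critical failure plane at α_cr = (β + φ')/2 = (64.9 + 15.8)/2 = 40.4°, and the critical height
H_c = (4c'/γ) · sinβ cosφ' / [1 − cos(β − φ')]
    = (4·32.8/20.3) · sin64.9°·cos15.8° / [1 − cos(49.1°)]
    = 6.463 · 0.9056·0.9622 / [1 − 0.6547]
    = 6.463 · 0.8714 / 0.3453
    = 16.31 m

H_c = 16.31 m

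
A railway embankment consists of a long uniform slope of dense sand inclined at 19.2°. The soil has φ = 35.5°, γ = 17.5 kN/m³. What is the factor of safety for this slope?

FS = 2.05

For a dry cohesionless infinite slope the factor of safety is FS = tanφ / tanβ.
FS = tan35.5° / tan19.2° = 0.7133 / 0.3482 = 2.048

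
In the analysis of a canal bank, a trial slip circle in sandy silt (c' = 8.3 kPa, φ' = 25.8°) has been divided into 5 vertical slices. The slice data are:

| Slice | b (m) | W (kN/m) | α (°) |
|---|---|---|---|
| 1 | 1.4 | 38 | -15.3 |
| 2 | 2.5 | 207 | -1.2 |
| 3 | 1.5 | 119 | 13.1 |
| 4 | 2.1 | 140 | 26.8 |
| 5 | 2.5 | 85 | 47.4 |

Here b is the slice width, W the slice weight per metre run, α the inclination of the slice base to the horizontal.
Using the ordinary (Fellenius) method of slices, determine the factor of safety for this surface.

Ordinary method of slices: FS = Σ[c'·Δl_i + (W_i cosα_i)·tanφ'] / Σ W_i sinα_i, with Δl_i = b_i / cosα_i.
Slice 1: Δl = 1.4/cos(-15.3°) = 1.451 m; N'_1 = 38·cos(-15.3°) = 36.7; c'Δl = 12.05; W sinα = -10.0
Slice 2: Δl = 2.5/cos(-1.2°) = 2.501 m; N'_2 = 207·cos(-1.2°) = 207.0; c'Δl = 20.75; W sinα = -4.3
Slice 3: Δl = 1.5/cos13.1° = 1.540 m; N'_3 = 119·cos13.1° = 115.9; c'Δl = 12.78; W sinα = 27.0
Slice 4: Δl = 2.1/cos26.8° = 2.353 m; N'_4 = 140·cos26.8° = 125.0; c'Δl = 19.53; W sinα = 63.1
Slice 5: Δl = 2.5/cos47.4° = 3.693 m; N'_5 = 85·cos47.4° = 57.5; c'Δl = 30.66; W sinα = 62.6
Σc'Δl = 95.8 kN/m; ΣN' = 542.0 kN/m; ΣW sinα = 138.3 kN/m
Resisting = 95.8 + 542.0·tan25.8° = 95.8 + 262.0 = 357.8 kN/m
FS = 357.8 / 138.3 = 2.587

FS = 2.59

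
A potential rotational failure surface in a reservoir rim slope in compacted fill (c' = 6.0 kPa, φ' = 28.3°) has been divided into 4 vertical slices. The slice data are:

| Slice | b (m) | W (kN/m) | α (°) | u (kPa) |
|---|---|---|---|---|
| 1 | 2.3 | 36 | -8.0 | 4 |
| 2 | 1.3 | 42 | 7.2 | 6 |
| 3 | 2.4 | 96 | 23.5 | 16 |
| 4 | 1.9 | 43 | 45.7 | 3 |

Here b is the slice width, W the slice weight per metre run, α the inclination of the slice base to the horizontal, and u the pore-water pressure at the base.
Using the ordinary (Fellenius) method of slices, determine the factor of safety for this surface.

FS = 1.77

Ordinary method of slices: FS = Σ[c'·Δl_i + (W_i cosα_i − u_i·Δl_i)·tanφ'] / Σ W_i sinα_i, with Δl_i = b_i / cosα_i.
Slice 1: Δl = 2.3/cos(-8.0°) = 2.323 m; N'_1 = 36·cos(-8.0°) − 4·2.323 = 26.4; c'Δl = 13.94; W sinα = -5.0
Slice 2: Δl = 1.3/cos7.2° = 1.310 m; N'_2 = 42·cos7.2° − 6·1.310 = 33.8; c'Δl = 7.86; W sinα = 5.3
Slice 3: Δl = 2.4/cos23.5° = 2.617 m; N'_3 = 96·cos23.5° − 16·2.617 = 46.2; c'Δl = 15.70; W sinα = 38.3
Slice 4: Δl = 1.9/cos45.7° = 2.720 m; N'_4 = 43·cos45.7° − 3·2.720 = 21.9; c'Δl = 16.32; W sinα = 30.8
Σc'Δl = 53.8 kN/m; ΣN' = 128.2 kN/m; ΣW sinα = 69.3 kN/m
Resisting = 53.8 + 128.2·tan28.3° = 53.8 + 69.0 = 122.9 kN/m
FS = 122.9 / 69.3 = 1.773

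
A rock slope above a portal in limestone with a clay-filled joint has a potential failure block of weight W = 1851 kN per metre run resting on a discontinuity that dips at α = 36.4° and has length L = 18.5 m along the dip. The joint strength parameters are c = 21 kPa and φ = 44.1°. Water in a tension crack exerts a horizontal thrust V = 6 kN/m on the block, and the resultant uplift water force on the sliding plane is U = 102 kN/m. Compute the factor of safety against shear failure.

Resolving the block weight along and normal to the plane and applying the Mohr–Coulomb strength on the joint:
N' = W cosα − U − V sinα = 1851·cos36.4° − 102 − 6·sin36.4° = 1384.3 kN/m
Driving force T = W sinα + V cosα = 1851·sin36.4° + 6·cos36.4° = 1103.2 kN/m
Resisting force R = c·L + N'·tanφ = 21·18.5 + 1384.3·tan44.1° = 388.5 + 1341.5 = 1730.0 kN/m
FS = R / T = 1730.0 / 1103.2 = 1.568

FS = 1.57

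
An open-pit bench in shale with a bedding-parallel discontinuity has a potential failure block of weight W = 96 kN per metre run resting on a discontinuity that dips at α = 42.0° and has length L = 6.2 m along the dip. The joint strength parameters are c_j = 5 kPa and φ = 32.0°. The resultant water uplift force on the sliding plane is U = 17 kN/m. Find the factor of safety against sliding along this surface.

Resolving the block weight along and normal to the plane and applying the Mohr–Coulomb strength on the joint:
N' = W cosα − U = 96·cos42.0° − 17 = 54.3 kN/m
Driving force T = W sinα = 96·sin42.0° = 64.2 kN/m
Resisting force R = c_j·L + N'·tanφ = 5·6.2 + 54.3·tan32.0° = 31.0 + 34.0 = 65.0 kN/m
FS = R / T = 65.0 / 64.2 = 1.011

FS = 1.01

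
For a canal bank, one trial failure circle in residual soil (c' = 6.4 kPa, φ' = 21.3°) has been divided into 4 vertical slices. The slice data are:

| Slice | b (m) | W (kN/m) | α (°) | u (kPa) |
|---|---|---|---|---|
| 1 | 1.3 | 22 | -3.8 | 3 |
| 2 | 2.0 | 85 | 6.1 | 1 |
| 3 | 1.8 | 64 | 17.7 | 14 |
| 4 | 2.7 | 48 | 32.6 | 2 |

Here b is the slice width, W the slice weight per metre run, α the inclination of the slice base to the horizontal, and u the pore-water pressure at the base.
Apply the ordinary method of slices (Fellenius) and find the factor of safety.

Ordinary method of slices: FS = Σ[c'·Δl_i + (W_i cosα_i − u_i·Δl_i)·tanφ'] / Σ W_i sinα_i, with Δl_i = b_i / cosα_i.
Slice 1: Δl = 1.3/cos(-3.8°) = 1.303 m; N'_1 = 22·cos(-3.8°) − 3·1.303 = 18.0; c'Δl = 8.34; W sinα = -1.5
Slice 2: Δl = 2.0/cos6.1° = 2.011 m; N'_2 = 85·cos6.1° − 1·2.011 = 82.5; c'Δl = 12.87; W sinα = 9.0
Slice 3: Δl = 1.8/cos17.7° = 1.889 m; N'_3 = 64·cos17.7° − 14·1.889 = 34.5; c'Δl = 12.09; W sinα = 19.5
Slice 4: Δl = 2.7/cos32.6° = 3.205 m; N'_4 = 48·cos32.6° − 2·3.205 = 34.0; c'Δl = 20.51; W sinα = 25.9
Σc'Δl = 53.8 kN/m; ΣN' = 169.1 kN/m; ΣW sinα = 52.9 kN/m
Resisting = 53.8 + 169.1·tan21.3° = 53.8 + 65.9 = 119.7 kN/m
FS = 119.7 / 52.9 = 2.264

FS = 2.26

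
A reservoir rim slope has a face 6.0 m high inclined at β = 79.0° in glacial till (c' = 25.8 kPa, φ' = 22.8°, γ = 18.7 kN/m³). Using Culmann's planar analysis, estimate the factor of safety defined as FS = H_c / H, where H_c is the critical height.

FS = 1.88

H_c = (4c'/γ) · sinβ cosφ' / [1 − cos(β − φ')]
    = (4·25.8/18.7) · sin79.0°·cos22.8° / [1 − cos56.2°]
    = 5.519 · 0.9049 / 0.4437 = 11.26 m
FS = H_c / H = 11.26 / 6.0 = 1.876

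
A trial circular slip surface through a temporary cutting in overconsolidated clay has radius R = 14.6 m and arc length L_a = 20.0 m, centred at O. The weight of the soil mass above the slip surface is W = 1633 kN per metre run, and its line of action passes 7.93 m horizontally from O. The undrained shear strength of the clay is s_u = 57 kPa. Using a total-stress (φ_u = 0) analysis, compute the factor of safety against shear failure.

FS = 1.29

Taking moments about the centre O, the resisting moment is provided by the undrained shear strength acting along the arc:
M_R = s_u·L_a·R = 57·20.00·14.6 = 16644.0 kN·m/m
M_D = W·d = 1633·7.93 = 12949.7 kN·m/m
FS = M_R / M_D = 16644.0 / 12949.7 = 1.285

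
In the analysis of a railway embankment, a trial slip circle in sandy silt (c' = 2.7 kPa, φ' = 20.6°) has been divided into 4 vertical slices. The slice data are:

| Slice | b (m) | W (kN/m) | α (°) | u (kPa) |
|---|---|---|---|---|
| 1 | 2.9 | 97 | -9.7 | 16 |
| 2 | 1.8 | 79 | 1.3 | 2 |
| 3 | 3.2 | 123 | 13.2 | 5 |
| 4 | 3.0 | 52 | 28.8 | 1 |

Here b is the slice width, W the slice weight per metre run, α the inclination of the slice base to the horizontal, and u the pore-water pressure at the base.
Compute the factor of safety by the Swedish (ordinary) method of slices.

Ordinary method of slices: FS = Σ[c'·Δl_i + (W_i cosα_i − u_i·Δl_i)·tanφ'] / Σ W_i sinα_i, with Δl_i = b_i / cosα_i.
Slice 1: Δl = 2.9/cos(-9.7°) = 2.942 m; N'_1 = 97·cos(-9.7°) − 16·2.942 = 48.5; c'Δl = 7.94; W sinα = -16.3
Slice 2: Δl = 1.8/cos1.3° = 1.800 m; N'_2 = 79·cos1.3° − 2·1.800 = 75.4; c'Δl = 4.86; W sinα = 1.8
Slice 3: Δl = 3.2/cos13.2° = 3.287 m; N'_3 = 123·cos13.2° − 5·3.287 = 103.3; c'Δl = 8.87; W sinα = 28.1
Slice 4: Δl = 3.0/cos28.8° = 3.423 m; N'_4 = 52·cos28.8° − 1·3.423 = 42.1; c'Δl = 9.24; W sinα = 25.1
Σc'Δl = 30.9 kN/m; ΣN' = 269.4 kN/m; ΣW sinα = 38.6 kN/m
Resisting = 30.9 + 269.4·tan20.6° = 30.9 + 101.3 = 132.2 kN/m
FS = 132.2 / 38.6 = 3.425

FS = 3.43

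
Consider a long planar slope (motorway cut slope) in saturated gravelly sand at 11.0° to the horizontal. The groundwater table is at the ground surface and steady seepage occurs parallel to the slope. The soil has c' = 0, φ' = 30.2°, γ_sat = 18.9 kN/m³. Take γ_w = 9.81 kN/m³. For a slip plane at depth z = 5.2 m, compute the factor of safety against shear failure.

With seepage parallel to the slope and the water table at the surface, the effective normal stress on the slip plane uses the buoyant unit weight γ' = γ_sat − γ_w while the driving shear stress uses γ_sat:
FS = [c' + γ' z cos²β tanφ'] / [γ_sat z sinβ cosβ]
(For c' = 0 this reduces to FS = (γ'/γ_sat)·tanφ'/tanβ.)
γ' = 18.9 − 9.81 = 9.09 kN/m³
Numerator = 0.0 + 9.09·5.2·cos²11.0°·tan30.2° = 0.0 + 9.09·5.2·0.9636·0.5820 = 26.509 kPa
Denominator = 18.9·5.2·sin11.0°·cos11.0° = 18.9·5.2·0.1908·0.9816 = 18.408 kPa
FS = 26.509 / 18.408 = 1.440

FS = 1.44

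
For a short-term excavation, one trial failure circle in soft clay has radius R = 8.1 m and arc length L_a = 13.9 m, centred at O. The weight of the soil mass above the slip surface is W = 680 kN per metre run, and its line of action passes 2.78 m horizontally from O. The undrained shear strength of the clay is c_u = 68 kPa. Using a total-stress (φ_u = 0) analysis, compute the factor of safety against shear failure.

Taking moments about the centre O, the resisting moment is provided by the undrained shear strength acting along the arc:
M_R = c_u·L_a·R = 68·13.90·8.1 = 7656.1 kN·m/m
M_D = W·d = 680·2.78 = 1890.4 kN·m/m
FS = M_R / M_D = 7656.1 / 1890.4 = 4.050

FS = 4.05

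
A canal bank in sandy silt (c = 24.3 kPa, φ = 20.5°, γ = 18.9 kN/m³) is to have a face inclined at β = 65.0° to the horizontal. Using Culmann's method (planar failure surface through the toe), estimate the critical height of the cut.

H_c = 15.23 m

Culmann's analysis gives the critical failure plane at α_cr = (β + φ)/2 = (65.0 + 20.5)/2 = 42.8°, and the critical height
H_c = (4c/γ) · sinβ cosφ / [1 − cos(β − φ)]
    = (4·24.3/18.9) · sin65.0°·cos20.5° / [1 − cos(44.5°)]
    = 5.143 · 0.9063·0.9367 / [1 − 0.7133]
    = 5.143 · 0.8489 / 0.2867
    = 15.23 m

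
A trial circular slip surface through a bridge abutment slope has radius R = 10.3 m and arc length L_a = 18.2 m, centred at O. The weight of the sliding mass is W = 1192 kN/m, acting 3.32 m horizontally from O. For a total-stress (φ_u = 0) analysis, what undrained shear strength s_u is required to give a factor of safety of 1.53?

FS = s_u·L_a·R / (W·d), so s_u = FS·W·d / (L_a·R).
s_u = 1.53·1192·3.32 / (18.20·10.3) = 6054.9 / 187.46 = 32.30 kPa

s_u = 32.3 kPa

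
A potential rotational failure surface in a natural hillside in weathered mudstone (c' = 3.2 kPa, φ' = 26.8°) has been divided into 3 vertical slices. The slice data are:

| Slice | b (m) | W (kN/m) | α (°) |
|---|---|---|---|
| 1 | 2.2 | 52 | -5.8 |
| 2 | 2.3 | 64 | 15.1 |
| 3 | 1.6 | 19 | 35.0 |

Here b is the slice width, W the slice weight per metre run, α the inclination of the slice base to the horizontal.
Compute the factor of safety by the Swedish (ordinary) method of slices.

Ordinary method of slices: FS = Σ[c'·Δl_i + (W_i cosα_i)·tanφ'] / Σ W_i sinα_i, with Δl_i = b_i / cosα_i.
Slice 1: Δl = 2.2/cos(-5.8°) = 2.211 m; N'_1 = 52·cos(-5.8°) = 51.7; c'Δl = 7.08; W sinα = -5.3
Slice 2: Δl = 2.3/cos15.1° = 2.382 m; N'_2 = 64·cos15.1° = 61.8; c'Δl = 7.62; W sinα = 16.7
Slice 3: Δl = 1.6/cos35.0° = 1.953 m; N'_3 = 19·cos35.0° = 15.6; c'Δl = 6.25; W sinα = 10.9
Σc'Δl = 20.9 kN/m; ΣN' = 129.1 kN/m; ΣW sinα = 22.3 kN/m
Resisting = 20.9 + 129.1·tan26.8° = 20.9 + 65.2 = 86.2 kN/m
FS = 86.2 / 22.3 = 3.861

FS = 3.86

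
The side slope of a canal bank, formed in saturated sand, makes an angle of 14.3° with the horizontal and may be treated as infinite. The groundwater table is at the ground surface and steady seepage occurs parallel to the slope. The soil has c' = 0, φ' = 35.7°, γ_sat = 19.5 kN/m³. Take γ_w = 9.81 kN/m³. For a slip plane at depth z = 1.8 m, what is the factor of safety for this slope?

FS = 1.40

With seepage parallel to the slope and the water table at the surface, the effective normal stress on the slip plane uses the buoyant unit weight γ' = γ_sat − γ_w while the driving shear stress uses γ_sat:
FS = [c' + γ' z cos²β tanφ'] / [γ_sat z sinβ cosβ]
(For c' = 0 this reduces to FS = (γ'/γ_sat)·tanφ'/tanβ.)
γ' = 19.5 − 9.81 = 9.69 kN/m³
Numerator = 0.0 + 9.69·1.8·cos²14.3°·tan35.7° = 0.0 + 9.69·1.8·0.9390·0.7186 = 11.769 kPa
Denominator = 19.5·1.8·sin14.3°·cos14.3° = 19.5·1.8·0.2470·0.9690 = 8.401 kPa
FS = 11.769 / 8.401 = 1.401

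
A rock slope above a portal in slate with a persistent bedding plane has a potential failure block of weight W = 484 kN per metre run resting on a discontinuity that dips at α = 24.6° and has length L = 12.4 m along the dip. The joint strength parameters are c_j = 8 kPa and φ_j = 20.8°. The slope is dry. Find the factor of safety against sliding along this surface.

FS = 1.32

Resolving the block weight along and normal to the plane and applying the Mohr–Coulomb strength on the joint:
N' = W cosα = 484·cos24.6° = 440.1 kN/m
Driving force T = W sinα = 484·sin24.6° = 201.5 kN/m
Resisting force R = c_j·L + N'·tanφ_j = 8·12.4 + 440.1·tan20.8° = 99.2 + 167.2 = 266.4 kN/m
FS = R / T = 266.4 / 201.5 = 1.322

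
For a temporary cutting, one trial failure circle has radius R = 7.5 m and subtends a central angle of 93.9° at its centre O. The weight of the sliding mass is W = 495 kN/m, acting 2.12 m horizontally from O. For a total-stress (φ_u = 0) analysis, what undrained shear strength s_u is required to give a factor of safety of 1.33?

s_u = 15.1 kPa

FS = s_u·L_a·R / (W·d), so s_u = FS·W·d / (L_a·R).
Arc length L_a = R·θ = 7.5·(93.9°·π/180) = 7.5·1.6389 = 12.29 m
s_u = 1.33·495·2.12 / (12.29·7.5) = 1395.7 / 92.19 = 15.14 kPa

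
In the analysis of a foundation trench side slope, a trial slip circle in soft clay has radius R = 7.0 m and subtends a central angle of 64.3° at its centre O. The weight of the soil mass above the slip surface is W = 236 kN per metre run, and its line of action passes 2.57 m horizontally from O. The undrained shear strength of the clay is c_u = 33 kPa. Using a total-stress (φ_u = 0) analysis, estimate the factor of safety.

Taking moments about the centre O, the resisting moment is provided by the undrained shear strength acting along the arc:
Arc length L_a = R·θ = 7.0·(64.3°·π/180) = 7.0·1.1222 = 7.86 m
M_R = c_u·L_a·R = 33·7.86·7.0 = 1814.7 kN·m/m
M_D = W·d = 236·2.57 = 606.5 kN·m/m
FS = M_R / M_D = 1814.7 / 606.5 = 2.992

FS = 2.99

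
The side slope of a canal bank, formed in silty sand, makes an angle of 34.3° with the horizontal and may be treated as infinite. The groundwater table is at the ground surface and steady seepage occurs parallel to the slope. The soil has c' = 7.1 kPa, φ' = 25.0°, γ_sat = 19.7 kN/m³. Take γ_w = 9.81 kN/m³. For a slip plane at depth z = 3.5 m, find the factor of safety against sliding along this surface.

FS = 0.56

With seepage parallel to the slope and the water table at the surface, the effective normal stress on the slip plane uses the buoyant unit weight γ' = γ_sat − γ_w while the driving shear stress uses γ_sat:
FS = [c' + γ' z cos²β tanφ'] / [γ_sat z sinβ cosβ]
γ' = 19.7 − 9.81 = 9.89 kN/m³
Numerator = 7.1 + 9.89·3.5·cos²34.3°·tan25.0° = 7.1 + 9.89·3.5·0.6824·0.4663 = 18.115 kPa
Denominator = 19.7·3.5·sin34.3°·cos34.3° = 19.7·3.5·0.5635·0.8261 = 32.098 kPa
FS = 18.115 / 32.098 = 0.564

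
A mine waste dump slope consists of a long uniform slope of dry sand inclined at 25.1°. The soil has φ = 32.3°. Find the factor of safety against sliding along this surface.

For a dry cohesionless infinite slope the factor of safety is FS = tanφ / tanβ.
FS = tan32.3° / tan25.1° = 0.6322 / 0.4684 = 1.350

FS = 1.35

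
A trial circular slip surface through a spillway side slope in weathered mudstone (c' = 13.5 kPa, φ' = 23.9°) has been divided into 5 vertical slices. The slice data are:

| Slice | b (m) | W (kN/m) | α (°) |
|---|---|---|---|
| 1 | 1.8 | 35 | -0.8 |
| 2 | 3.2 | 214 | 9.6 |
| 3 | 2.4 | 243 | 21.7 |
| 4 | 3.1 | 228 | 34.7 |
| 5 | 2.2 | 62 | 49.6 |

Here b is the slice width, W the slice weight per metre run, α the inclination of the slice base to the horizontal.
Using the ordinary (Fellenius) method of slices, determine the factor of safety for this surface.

Ordinary method of slices: FS = Σ[c'·Δl_i + (W_i cosα_i)·tanφ'] / Σ W_i sinα_i, with Δl_i = b_i / cosα_i.
Slice 1: Δl = 1.8/cos(-0.8°) = 1.800 m; N'_1 = 35·cos(-0.8°) = 35.0; c'Δl = 24.30; W sinα = -0.5
Slice 2: Δl = 3.2/cos9.6° = 3.245 m; N'_2 = 214·cos9.6° = 211.0; c'Δl = 43.81; W sinα = 35.7
Slice 3: Δl = 2.4/cos21.7° = 2.583 m; N'_3 = 243·cos21.7° = 225.8; c'Δl = 34.87; W sinα = 89.8
Slice 4: Δl = 3.1/cos34.7° = 3.771 m; N'_4 = 228·cos34.7° = 187.4; c'Δl = 50.90; W sinα = 129.8
Slice 5: Δl = 2.2/cos49.6° = 3.394 m; N'_5 = 62·cos49.6° = 40.2; c'Δl = 45.82; W sinα = 47.2
Σc'Δl = 199.7 kN/m; ΣN' = 699.4 kN/m; ΣW sinα = 302.1 kN/m
Resisting = 199.7 + 699.4·tan23.9° = 199.7 + 309.9 = 509.7 kN/m
FS = 509.7 / 302.1 = 1.687

FS = 1.69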